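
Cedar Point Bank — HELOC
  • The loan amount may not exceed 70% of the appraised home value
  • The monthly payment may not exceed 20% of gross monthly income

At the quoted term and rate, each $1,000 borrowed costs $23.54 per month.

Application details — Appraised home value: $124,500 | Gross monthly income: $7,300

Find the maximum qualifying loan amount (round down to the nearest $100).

Payment cap: 20% × $7,300 = $1,460/month.
At $23.54 per $1,000, that supports 1,460/23.54 × 1,000 ≈ $62,022 → $62,000.
LTV cap: 70% × $124,500 = $87,150 → $87,100.
Binding constraint: payment-to-income.

$62,000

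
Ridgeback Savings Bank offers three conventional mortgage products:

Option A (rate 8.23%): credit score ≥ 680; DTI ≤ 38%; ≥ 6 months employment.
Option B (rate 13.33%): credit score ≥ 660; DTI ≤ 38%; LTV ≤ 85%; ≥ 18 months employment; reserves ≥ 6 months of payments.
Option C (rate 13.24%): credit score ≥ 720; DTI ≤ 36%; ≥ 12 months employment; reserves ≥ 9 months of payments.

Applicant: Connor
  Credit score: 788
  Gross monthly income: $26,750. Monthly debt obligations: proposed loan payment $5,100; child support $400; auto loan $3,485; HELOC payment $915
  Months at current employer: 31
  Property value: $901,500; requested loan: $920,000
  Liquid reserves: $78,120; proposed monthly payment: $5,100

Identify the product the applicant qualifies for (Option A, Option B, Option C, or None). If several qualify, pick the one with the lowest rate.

Option A

Total debts = (5,100 + 400 + 3,485 + 915) = 9,900; DTI = 9,900/26,750 = 37%.
LTV = 920,000/901,500 = 102.1%.
Reserves = 78,120/5,100 = 15.3 months.
Option A: score 788 ≥ 680; DTI 37% ≤ 38%; employment 31 ≥ 6 mo → qualifies.
Option B: score 788 ≥ 660; DTI 37% ≤ 38%; LTV 102.1% > 85%; employment 31 ≥ 18 mo; reserves 15.3 ≥ 6 mo → does not qualify.
Option C: score 788 ≥ 720; DTI 37% > 36%; employment 31 ≥ 12 mo; reserves 15.3 ≥ 9 mo → does not qualify.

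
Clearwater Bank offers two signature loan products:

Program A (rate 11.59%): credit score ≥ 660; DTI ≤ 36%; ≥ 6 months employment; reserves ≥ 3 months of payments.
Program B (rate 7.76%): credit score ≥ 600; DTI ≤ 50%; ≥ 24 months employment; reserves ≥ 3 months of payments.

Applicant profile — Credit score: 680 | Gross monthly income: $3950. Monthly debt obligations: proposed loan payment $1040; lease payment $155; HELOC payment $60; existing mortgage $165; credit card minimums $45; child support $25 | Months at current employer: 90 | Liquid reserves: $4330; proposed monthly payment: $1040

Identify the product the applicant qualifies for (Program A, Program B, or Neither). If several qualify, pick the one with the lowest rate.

Total debts = (1,040 + 155 + 60 + 165 + 45 + 25) = 1,490; DTI = 1,490/3,950 = 37.7%.
Reserves = 4,330/1,040 = 4.2 months.
Program A: score 680 ≥ 660; DTI 37.7% > 36%; employment 90 ≥ 6 mo; reserves 4.2 ≥ 3 mo → does not qualify.
Program B: score 680 ≥ 600; DTI 37.7% ≤ 50%; employment 90 ≥ 24 mo; reserves 4.2 ≥ 3 mo → qualifies.

Program B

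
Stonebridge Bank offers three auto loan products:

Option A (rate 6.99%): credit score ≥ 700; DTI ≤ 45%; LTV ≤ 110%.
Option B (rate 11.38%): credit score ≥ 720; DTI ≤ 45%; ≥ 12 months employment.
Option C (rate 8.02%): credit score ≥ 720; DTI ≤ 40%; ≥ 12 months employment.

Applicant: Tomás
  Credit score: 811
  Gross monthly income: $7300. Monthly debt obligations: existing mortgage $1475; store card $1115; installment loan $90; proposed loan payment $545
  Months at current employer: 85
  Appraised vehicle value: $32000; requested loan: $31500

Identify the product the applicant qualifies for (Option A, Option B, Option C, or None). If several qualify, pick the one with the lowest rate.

Option A

Total debts = (1,475 + 1,115 + 90 + 545) = 3,225; DTI = 3,225/7,300 = 44.2%.
LTV = 31,500/32,000 = 98.4%.
Option A: score 811 ≥ 700; DTI 44.2% ≤ 45%; LTV 98.4% ≤ 110% → qualifies.
Option B: score 811 ≥ 720; DTI 44.2% ≤ 45%; employment 85 ≥ 12 mo → qualifies.
Option C: score 811 ≥ 720; DTI 44.2% > 40%; employment 85 ≥ 12 mo → does not qualify.
Qualifying: Option A, Option B. Lowest rate is 6.99% → Option A.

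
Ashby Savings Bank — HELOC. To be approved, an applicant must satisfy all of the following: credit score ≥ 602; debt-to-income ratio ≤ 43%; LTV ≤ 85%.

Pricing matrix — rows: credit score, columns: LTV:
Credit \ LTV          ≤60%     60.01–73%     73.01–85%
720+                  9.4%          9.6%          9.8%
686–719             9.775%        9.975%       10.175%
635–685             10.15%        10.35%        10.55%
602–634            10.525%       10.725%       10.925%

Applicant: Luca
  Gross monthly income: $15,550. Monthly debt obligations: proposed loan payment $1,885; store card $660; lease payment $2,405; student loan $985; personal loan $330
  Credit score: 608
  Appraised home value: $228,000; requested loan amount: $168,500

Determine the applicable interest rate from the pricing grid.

Credit score 608 ≥ 602; Total monthly debts = (1,885 + 660 + 2,405 + 985 + 330) = 6,265. DTI = 6,265/15,550 = 40.3% ≤ 43%
LTV: 168,500 ÷ 228,000 = 73.9%, within 85% cap
Score 608 is in the 602–634 band; LTV 73.9% is in the 73.01–85% band → 10.925%.

10.925%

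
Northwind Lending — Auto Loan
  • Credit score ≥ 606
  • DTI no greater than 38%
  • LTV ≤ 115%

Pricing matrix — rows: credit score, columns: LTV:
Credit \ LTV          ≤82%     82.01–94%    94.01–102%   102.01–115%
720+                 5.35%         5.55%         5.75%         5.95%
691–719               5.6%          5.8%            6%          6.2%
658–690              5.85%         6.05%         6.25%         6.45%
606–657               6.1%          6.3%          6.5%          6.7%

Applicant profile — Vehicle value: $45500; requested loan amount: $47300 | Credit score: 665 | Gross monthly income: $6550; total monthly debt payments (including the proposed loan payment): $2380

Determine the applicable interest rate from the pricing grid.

6.45%

Credit score 665 ≥ 606; Debt-to-income = 2,380/6,550 = 36.3% — meets 38% limit
Loan-to-value = 47,300/45,500 = 104% — pass (115% max)
Row: 665 falls in 658–690. Column: 104% falls in 102.01–115%. Rate = 6.45%.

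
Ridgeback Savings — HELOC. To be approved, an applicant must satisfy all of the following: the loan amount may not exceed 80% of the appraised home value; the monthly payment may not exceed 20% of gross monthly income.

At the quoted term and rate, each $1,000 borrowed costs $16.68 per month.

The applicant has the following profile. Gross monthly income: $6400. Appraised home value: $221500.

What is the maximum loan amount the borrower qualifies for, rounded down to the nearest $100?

Payment cap: 20% × $6,400 = $1,280/month.
At $16.68 per $1,000, that supports 1,280/16.68 × 1,000 ≈ $76,738 → $76,700.
LTV cap: 80% × $221,500 = $177,200 → $177,200.
Binding constraint: payment-to-income.

$76,700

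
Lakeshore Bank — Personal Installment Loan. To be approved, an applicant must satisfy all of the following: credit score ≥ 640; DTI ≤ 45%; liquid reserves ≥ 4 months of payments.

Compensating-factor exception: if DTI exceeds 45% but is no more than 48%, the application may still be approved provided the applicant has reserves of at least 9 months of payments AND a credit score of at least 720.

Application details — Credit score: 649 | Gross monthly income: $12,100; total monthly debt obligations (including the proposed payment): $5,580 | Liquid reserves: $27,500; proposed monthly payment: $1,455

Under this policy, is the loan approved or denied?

Credit score 649 ≥ 640 (meets base)
DTI: 5,580 ÷ 12,100 = 46.1%, over the 45% base limit.
Reserves = 27,500/1,455 = 18.9 months ≥ 4
DTI 46.1% is within the 45%–48% exception band; checking compensating factors.
Override check — reserves: 18.9 mo (ok); score: 649 (below 720).
Override conditions not both satisfied; exception does not apply.

Denied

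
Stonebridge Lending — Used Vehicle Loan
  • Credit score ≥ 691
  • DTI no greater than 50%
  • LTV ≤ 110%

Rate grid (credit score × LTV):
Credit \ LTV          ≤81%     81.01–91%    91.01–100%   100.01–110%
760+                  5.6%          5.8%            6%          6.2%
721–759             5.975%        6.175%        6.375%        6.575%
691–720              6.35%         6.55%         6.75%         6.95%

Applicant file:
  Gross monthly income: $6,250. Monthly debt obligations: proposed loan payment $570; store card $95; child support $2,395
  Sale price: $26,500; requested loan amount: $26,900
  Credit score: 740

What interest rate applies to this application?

Credit score 740 ≥ 691; Total monthly debts = (570 + 95 + 2,395) = 3,060. DTI = 3,060/6,250 = 49% ≤ 50%
LTV: 26,900 ÷ 26,500 = 101.5%, within 110% cap
Row: 740 falls in 721–759. Column: 101.5% falls in 100.01–110%. Rate = 6.575%.

6.575%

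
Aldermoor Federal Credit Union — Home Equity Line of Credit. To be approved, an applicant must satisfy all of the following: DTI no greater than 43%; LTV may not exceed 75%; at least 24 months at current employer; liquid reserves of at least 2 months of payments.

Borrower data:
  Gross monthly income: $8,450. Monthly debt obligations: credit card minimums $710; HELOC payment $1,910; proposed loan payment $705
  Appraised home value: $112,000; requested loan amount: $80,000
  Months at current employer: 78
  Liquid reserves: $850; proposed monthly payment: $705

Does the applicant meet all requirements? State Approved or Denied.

Total monthly debts = (710 + 1,910 + 705) = 3,325. DTI: 3,325 ÷ 8,450 = 39.3%, within the 43% cap
LTV = 80,000/112,000 = 71.4% ≤ 75%
Employment 78 ≥ 24 months
Reserves = 850/705 = 1.2 months < 2
Fails on reserves.

Denied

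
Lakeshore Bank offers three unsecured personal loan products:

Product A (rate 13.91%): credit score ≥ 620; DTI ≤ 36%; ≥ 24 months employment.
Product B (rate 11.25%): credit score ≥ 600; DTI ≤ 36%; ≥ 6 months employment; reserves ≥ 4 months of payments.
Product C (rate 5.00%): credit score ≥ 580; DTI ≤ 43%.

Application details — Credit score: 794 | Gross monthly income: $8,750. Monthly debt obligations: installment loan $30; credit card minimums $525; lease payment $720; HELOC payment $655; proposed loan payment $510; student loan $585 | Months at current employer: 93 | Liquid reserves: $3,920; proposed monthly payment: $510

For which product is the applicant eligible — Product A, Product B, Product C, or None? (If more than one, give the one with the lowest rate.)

Product C

Total debts = (30 + 525 + 720 + 655 + 510 + 585) = 3,025; DTI = 3,025/8,750 = 34.6%.
Reserves = 3,920/510 = 7.7 months.
Product A: score 794 ≥ 620; DTI 34.6% ≤ 36%; employment 93 ≥ 24 mo → qualifies.
Product B: score 794 ≥ 600; DTI 34.6% ≤ 36%; employment 93 ≥ 6 mo; reserves 7.7 ≥ 4 mo → qualifies.
Product C: score 794 ≥ 580; DTI 34.6% ≤ 43% → qualifies.
Qualifying: Product A, Product B, Product C. Lowest rate is 5.00% → Product C.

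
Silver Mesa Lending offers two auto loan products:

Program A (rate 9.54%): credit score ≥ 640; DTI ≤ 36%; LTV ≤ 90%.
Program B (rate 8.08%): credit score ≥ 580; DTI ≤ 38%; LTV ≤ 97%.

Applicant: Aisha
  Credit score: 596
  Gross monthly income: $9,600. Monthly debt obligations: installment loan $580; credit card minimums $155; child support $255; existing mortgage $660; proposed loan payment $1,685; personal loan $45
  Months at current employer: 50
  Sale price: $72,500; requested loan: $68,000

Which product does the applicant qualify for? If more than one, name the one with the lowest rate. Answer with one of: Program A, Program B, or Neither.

Total debts = (580 + 155 + 255 + 660 + 1,685 + 45) = 3,380; DTI = 3,380/9,600 = 35.2%.
LTV = 68,000/72,500 = 93.8%.
Program A: score 596 < 640; DTI 35.2% ≤ 36%; LTV 93.8% > 90% → does not qualify.
Program B: score 596 ≥ 580; DTI 35.2% ≤ 38%; LTV 93.8% ≤ 97% → qualifies.

Program B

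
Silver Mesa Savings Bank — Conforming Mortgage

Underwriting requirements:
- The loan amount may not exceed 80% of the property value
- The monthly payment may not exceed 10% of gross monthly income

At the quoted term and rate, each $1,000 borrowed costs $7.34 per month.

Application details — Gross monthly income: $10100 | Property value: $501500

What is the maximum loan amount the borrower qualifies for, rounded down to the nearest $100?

Payment cap: 10% × $10,100 = $1,010/month.
At $7.34 per $1,000, that supports 1,010/7.34 × 1,000 ≈ $137,602 → $137,600.
LTV cap: 80% × $501,500 = $401,200 → $401,200.
Binding constraint: payment-to-income.

$137,600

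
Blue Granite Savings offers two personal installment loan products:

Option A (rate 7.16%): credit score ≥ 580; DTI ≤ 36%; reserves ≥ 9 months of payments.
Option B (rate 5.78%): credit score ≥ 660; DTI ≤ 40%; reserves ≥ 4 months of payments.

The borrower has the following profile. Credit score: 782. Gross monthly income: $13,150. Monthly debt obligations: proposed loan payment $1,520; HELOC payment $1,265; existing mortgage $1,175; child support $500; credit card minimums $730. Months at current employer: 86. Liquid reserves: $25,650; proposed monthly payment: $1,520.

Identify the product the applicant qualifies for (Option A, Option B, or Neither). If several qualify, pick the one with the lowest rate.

Total debts = (1,520 + 1,265 + 1,175 + 500 + 730) = 5,190; DTI = 5,190/13,150 = 39.5%.
Reserves = 25,650/1,520 = 16.9 months.
Option A: score 782 ≥ 580; DTI 39.5% > 36%; reserves 16.9 ≥ 9 mo → does not qualify.
Option B: score 782 ≥ 660; DTI 39.5% ≤ 40%; reserves 16.9 ≥ 4 mo → qualifies.

Option B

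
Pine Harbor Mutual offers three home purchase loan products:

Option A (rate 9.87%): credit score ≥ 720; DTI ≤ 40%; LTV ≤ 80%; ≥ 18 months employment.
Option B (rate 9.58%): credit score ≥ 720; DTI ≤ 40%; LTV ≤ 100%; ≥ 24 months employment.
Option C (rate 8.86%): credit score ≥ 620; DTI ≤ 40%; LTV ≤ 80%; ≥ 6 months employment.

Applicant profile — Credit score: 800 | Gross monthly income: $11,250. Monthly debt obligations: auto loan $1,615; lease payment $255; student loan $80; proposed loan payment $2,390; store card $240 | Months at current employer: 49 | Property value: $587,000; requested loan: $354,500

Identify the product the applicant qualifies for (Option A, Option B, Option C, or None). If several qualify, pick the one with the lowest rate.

Total debts = (1,615 + 255 + 80 + 2,390 + 240) = 4,580; DTI = 4,580/11,250 = 40.7%.
LTV = 354,500/587,000 = 60.4%.
Option A: score 800 ≥ 720; DTI 40.7% > 40%; LTV 60.4% ≤ 80%; employment 49 ≥ 18 mo → does not qualify.
Option B: score 800 ≥ 720; DTI 40.7% > 40%; LTV 60.4% ≤ 100%; employment 49 ≥ 24 mo → does not qualify.
Option C: score 800 ≥ 620; DTI 40.7% > 40%; LTV 60.4% ≤ 80%; employment 49 ≥ 6 mo → does not qualify.

None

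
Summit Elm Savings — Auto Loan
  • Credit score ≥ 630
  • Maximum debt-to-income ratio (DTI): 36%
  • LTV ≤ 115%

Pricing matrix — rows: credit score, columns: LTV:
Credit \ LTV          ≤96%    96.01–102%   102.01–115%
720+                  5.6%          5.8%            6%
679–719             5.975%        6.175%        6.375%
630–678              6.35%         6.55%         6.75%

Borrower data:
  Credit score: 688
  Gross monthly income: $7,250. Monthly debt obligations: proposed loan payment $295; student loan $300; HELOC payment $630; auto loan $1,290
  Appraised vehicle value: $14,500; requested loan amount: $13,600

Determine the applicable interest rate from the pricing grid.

5.975%

Credit score 688 ≥ 630; Total monthly debts = (295 + 300 + 630 + 1,290) = 2,515. DTI = 2,515/7,250 = 34.7% ≤ 36%
LTV = 13,600/14,500 = 93.8% ≤ 115%
Credit 688 → row 679–719; LTV 93.8% → column ≤96%. Grid cell → 5.975%.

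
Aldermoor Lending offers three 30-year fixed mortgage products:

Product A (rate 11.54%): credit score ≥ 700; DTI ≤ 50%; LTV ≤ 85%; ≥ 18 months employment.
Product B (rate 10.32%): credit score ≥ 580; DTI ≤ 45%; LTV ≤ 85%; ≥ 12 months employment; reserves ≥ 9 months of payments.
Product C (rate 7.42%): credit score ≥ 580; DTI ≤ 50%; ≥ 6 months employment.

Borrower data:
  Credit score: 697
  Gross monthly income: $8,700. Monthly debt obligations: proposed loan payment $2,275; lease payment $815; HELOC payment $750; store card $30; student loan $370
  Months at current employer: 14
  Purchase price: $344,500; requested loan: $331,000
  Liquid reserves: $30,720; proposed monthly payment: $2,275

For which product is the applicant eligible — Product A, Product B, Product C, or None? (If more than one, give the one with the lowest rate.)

Total debts = (2,275 + 815 + 750 + 30 + 370) = 4,240; DTI = 4,240/8,700 = 48.7%.
LTV = 331,000/344,500 = 96.1%.
Reserves = 30,720/2,275 = 13.5 months.
Product A: score 697 < 700; DTI 48.7% ≤ 50%; LTV 96.1% > 85%; employment 14 < 18 mo → does not qualify.
Product B: score 697 ≥ 580; DTI 48.7% > 45%; LTV 96.1% > 85%; employment 14 ≥ 12 mo; reserves 13.5 ≥ 9 mo → does not qualify.
Product C: score 697 ≥ 580; DTI 48.7% ≤ 50%; employment 14 ≥ 6 mo → qualifies.

Product C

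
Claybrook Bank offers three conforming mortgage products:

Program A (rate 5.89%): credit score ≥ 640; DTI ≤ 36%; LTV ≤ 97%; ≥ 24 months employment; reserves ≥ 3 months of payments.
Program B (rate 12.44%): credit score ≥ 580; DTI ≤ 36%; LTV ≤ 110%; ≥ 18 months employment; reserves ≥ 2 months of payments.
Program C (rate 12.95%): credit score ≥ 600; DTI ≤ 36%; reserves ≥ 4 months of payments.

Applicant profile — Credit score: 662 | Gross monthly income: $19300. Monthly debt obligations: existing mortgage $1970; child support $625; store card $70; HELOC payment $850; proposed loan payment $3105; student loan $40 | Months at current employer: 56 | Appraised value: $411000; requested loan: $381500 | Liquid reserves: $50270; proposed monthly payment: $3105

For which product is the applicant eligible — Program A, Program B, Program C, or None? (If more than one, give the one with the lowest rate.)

Program A

Total debts = (1,970 + 625 + 70 + 850 + 3,105 + 40) = 6,660; DTI = 6,660/19,300 = 34.5%.
LTV = 381,500/411,000 = 92.8%.
Reserves = 50,270/3,105 = 16.2 months.
Program A: score 662 ≥ 640; DTI 34.5% ≤ 36%; LTV 92.8% ≤ 97%; employment 56 ≥ 24 mo; reserves 16.2 ≥ 3 mo → qualifies.
Program B: score 662 ≥ 580; DTI 34.5% ≤ 36%; LTV 92.8% ≤ 110%; employment 56 ≥ 18 mo; reserves 16.2 ≥ 2 mo → qualifies.
Program C: score 662 ≥ 600; DTI 34.5% ≤ 36%; reserves 16.2 ≥ 4 mo → qualifies.
Qualifying: Program A, Program B, Program C. Lowest rate is 5.89% → Program A.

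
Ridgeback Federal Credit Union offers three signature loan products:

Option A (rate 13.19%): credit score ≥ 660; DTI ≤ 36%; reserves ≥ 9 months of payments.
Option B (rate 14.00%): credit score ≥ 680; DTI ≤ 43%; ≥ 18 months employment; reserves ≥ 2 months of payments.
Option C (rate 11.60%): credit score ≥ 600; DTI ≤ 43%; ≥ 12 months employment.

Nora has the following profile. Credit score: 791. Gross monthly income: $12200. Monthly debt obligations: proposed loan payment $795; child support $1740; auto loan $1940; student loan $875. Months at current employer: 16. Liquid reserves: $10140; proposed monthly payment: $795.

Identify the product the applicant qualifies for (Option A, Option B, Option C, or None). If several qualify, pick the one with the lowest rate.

None

Total debts = (795 + 1,740 + 1,940 + 875) = 5,350; DTI = 5,350/12,200 = 43.9%.
Reserves = 10,140/795 = 12.8 months.
Option A: score 791 ≥ 660; DTI 43.9% > 36%; reserves 12.8 ≥ 9 mo → does not qualify.
Option B: score 791 ≥ 680; DTI 43.9% > 43%; employment 16 < 18 mo; reserves 12.8 ≥ 2 mo → does not qualify.
Option C: score 791 ≥ 600; DTI 43.9% > 43%; employment 16 ≥ 12 mo → does not qualify.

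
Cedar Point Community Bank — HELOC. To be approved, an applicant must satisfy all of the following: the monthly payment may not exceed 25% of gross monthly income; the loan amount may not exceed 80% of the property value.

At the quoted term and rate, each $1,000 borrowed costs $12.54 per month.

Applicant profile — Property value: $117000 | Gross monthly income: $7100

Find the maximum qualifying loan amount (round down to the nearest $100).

$93,600

Payment cap: 25% × $7,100 = $1,775/month.
At $12.54 per $1,000, that supports 1,775/12.54 × 1,000 ≈ $141,547 → $141,500.
LTV cap: 80% × $117,000 = $93,600 → $93,600.
Binding constraint: loan-to-value.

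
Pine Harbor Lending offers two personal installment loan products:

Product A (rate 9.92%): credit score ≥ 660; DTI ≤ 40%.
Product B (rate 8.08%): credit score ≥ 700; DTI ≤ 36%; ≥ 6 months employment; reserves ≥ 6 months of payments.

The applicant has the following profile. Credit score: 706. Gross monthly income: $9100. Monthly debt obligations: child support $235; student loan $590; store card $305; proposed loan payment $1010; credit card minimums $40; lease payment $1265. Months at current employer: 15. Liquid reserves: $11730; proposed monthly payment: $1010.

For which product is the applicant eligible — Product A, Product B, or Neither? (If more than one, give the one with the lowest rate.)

Product A

Total debts = (235 + 590 + 305 + 1,010 + 40 + 1,265) = 3,445; DTI = 3,445/9,100 = 37.9%.
Reserves = 11,730/1,010 = 11.6 months.
Product A: score 706 ≥ 660; DTI 37.9% ≤ 40% → qualifies.
Product B: score 706 ≥ 700; DTI 37.9% > 36%; employment 15 ≥ 6 mo; reserves 11.6 ≥ 6 mo → does not qualify.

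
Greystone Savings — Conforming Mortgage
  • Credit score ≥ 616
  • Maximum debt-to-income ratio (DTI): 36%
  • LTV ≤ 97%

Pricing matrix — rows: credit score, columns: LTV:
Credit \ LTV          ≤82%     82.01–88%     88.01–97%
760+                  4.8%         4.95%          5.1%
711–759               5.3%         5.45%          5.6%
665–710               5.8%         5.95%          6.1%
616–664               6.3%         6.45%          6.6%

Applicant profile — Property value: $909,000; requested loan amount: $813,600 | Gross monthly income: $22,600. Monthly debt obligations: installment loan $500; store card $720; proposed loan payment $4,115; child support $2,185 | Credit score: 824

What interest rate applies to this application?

5.1%

Credit score 824 ≥ 616; Total monthly debts = (500 + 720 + 4,115 + 2,185) = 7,520. DTI: 7,520 ÷ 22,600 = 33.3%, within the 36% cap
Loan-to-value = 813,600/909,000 = 89.5% — pass (97% max)
Score 824 is in the 760+ band; LTV 89.5% is in the 88.01–97% band → 5.1%.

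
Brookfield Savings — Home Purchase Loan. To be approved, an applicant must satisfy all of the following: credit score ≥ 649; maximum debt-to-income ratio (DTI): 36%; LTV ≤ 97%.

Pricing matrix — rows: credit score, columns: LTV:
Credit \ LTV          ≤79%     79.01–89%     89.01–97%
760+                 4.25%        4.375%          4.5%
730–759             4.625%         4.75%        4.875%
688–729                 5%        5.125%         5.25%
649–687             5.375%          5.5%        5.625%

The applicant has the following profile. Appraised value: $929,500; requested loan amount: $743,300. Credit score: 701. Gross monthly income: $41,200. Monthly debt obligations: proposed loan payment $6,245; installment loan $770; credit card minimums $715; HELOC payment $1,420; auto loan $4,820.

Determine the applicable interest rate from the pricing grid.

Credit score 701 ≥ 649; Total monthly debts = (6,245 + 770 + 715 + 1,420 + 4,820) = 13,970. DTI: 13,970 ÷ 41,200 = 33.9%, within the 36% cap
LTV = 743,300/929,500 = 80% ≤ 97%
Row: 701 falls in 688–729. Column: 80% falls in 79.01–89%. Rate = 5.125%.

5.125%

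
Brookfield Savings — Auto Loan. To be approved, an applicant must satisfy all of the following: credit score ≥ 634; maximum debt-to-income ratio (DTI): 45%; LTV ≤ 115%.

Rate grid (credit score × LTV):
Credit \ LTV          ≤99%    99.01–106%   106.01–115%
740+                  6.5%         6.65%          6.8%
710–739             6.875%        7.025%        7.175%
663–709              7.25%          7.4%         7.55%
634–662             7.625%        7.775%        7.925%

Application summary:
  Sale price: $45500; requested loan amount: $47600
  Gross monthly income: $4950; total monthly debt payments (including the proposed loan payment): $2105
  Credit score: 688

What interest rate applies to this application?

Credit score 688 ≥ 634; DTI: 2,105 ÷ 4,950 = 42.5%, within the 45% cap
LTV: 47,600 ÷ 45,500 = 104.6%, within 115% cap
Score 688 is in the 663–709 band; LTV 104.6% is in the 99.01–106% band → 7.4%.

7.4%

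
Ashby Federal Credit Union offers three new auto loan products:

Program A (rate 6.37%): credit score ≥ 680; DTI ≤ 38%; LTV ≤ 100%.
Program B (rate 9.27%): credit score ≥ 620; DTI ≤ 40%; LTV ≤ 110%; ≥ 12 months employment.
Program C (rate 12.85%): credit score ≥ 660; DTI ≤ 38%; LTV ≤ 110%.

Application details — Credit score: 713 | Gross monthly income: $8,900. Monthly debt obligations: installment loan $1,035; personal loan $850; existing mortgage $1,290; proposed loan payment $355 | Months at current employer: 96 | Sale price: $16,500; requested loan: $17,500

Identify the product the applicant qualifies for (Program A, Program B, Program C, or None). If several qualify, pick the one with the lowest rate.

Program B

Total debts = (1,035 + 850 + 1,290 + 355) = 3,530; DTI = 3,530/8,900 = 39.7%.
LTV = 17,500/16,500 = 106.1%.
Program A: score 713 ≥ 680; DTI 39.7% > 38%; LTV 106.1% > 100% → does not qualify.
Program B: score 713 ≥ 620; DTI 39.7% ≤ 40%; LTV 106.1% ≤ 110%; employment 96 ≥ 12 mo → qualifies.
Program C: score 713 ≥ 660; DTI 39.7% > 38%; LTV 106.1% ≤ 110% → does not qualify.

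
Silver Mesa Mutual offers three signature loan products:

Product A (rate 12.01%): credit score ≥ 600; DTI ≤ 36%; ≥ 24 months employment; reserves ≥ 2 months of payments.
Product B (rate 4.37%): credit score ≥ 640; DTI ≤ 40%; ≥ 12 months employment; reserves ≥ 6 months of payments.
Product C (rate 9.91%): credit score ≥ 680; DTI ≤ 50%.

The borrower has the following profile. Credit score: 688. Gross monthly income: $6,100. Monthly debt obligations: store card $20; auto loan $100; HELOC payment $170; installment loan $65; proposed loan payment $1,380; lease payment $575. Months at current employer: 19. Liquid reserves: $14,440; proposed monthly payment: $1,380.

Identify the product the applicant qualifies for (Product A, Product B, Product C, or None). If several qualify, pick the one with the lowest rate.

Product B

Total debts = (20 + 100 + 170 + 65 + 1,380 + 575) = 2,310; DTI = 2,310/6,100 = 37.9%.
Reserves = 14,440/1,380 = 10.5 months.
Product A: score 688 ≥ 600; DTI 37.9% > 36%; employment 19 < 24 mo; reserves 10.5 ≥ 2 mo → does not qualify.
Product B: score 688 ≥ 640; DTI 37.9% ≤ 40%; employment 19 ≥ 12 mo; reserves 10.5 ≥ 6 mo → qualifies.
Product C: score 688 ≥ 680; DTI 37.9% ≤ 50% → qualifies.
Qualifying: Product B, Product C. Lowest rate is 4.37% → Product B.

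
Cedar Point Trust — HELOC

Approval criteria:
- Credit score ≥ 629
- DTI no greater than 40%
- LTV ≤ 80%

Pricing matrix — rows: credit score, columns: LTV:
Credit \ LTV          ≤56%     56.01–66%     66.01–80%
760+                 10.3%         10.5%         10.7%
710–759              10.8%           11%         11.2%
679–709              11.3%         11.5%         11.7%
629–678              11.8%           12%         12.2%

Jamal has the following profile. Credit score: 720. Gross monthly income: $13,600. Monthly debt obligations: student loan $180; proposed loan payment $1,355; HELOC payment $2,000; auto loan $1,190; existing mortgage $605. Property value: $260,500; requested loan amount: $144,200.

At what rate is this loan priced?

10.8%

Credit score 720 ≥ 629; Total monthly debts = (180 + 1,355 + 2,000 + 1,190 + 605) = 5,330. DTI = 5,330/13,600 = 39.2% ≤ 40%
Loan-to-value = 144,200/260,500 = 55.4% — pass (80% max)
Credit 720 → row 710–759; LTV 55.4% → column ≤56%. Grid cell → 10.8%.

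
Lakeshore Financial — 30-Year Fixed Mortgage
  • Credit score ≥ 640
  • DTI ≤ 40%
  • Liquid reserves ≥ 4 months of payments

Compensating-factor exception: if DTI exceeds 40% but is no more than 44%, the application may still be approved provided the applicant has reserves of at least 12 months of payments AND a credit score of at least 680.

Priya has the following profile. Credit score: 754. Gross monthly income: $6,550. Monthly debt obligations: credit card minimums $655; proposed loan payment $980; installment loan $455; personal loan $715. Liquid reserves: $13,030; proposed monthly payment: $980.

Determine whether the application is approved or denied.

Credit score 754 ≥ 640 (meets base)
Total debts = (655 + 980 + 455 + 715) = 2,805. DTI = 2,805/6,550 = 42.8% > 40% — standard DTI limit exceeded.
Reserves = 13,030/980 = 13.3 months ≥ 4
42.8% falls in the override range (40%–44%), so the compensating-factor test applies.
Reserves 13.3 ≥ 12 months; credit score 754 ≥ 680.
Both compensating conditions met → exception applies.

Approved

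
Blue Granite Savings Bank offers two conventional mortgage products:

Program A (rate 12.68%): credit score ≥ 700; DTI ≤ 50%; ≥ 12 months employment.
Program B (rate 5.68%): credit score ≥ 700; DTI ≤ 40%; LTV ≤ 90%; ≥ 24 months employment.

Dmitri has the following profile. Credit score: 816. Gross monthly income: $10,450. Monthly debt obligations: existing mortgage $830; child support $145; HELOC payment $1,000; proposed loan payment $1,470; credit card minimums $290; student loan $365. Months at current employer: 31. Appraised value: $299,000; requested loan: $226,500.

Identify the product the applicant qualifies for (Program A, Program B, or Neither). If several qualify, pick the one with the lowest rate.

Program B

Total debts = (830 + 145 + 1,000 + 1,470 + 290 + 365) = 4,100; DTI = 4,100/10,450 = 39.2%.
LTV = 226,500/299,000 = 75.8%.
Program A: score 816 ≥ 700; DTI 39.2% ≤ 50%; employment 31 ≥ 12 mo → qualifies.
Program B: score 816 ≥ 700; DTI 39.2% ≤ 40%; LTV 75.8% ≤ 90%; employment 31 ≥ 24 mo → qualifies.
Qualifying: Program A, Program B. Lowest rate is 5.68% → Program B.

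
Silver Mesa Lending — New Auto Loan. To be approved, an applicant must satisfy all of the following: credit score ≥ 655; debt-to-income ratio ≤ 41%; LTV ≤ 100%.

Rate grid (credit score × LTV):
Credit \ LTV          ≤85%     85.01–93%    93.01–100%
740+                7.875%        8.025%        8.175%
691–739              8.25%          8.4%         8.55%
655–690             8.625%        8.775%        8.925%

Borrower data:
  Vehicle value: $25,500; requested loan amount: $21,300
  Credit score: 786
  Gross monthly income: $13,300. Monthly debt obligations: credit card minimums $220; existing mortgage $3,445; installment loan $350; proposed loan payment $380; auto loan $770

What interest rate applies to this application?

Credit score 786 ≥ 655; Total monthly debts = (220 + 3,445 + 350 + 380 + 770) = 5,165. Debt-to-income = 5,165/13,300 = 38.8% — meets 41% limit
LTV = 21,300/25,500 = 83.5% ≤ 100%
Score 786 is in the 740+ band; LTV 83.5% is in the ≤85% band → 7.875%.

7.875%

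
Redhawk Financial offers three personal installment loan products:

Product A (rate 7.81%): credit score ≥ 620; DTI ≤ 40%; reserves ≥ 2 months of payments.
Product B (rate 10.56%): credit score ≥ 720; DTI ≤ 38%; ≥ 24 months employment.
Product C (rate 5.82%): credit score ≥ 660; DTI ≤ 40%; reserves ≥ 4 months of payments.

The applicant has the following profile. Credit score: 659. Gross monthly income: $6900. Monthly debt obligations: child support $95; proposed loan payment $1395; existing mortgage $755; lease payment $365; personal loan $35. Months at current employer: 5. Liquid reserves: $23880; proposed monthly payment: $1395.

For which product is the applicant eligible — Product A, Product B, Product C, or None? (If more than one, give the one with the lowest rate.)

Product A

Total debts = (95 + 1,395 + 755 + 365 + 35) = 2,645; DTI = 2,645/6,900 = 38.3%.
Reserves = 23,880/1,395 = 17.1 months.
Product A: score 659 ≥ 620; DTI 38.3% ≤ 40%; reserves 17.1 ≥ 2 mo → qualifies.
Product B: score 659 < 720; DTI 38.3% > 38%; employment 5 < 24 mo → does not qualify.
Product C: score 659 < 660; DTI 38.3% ≤ 40%; reserves 17.1 ≥ 4 mo → does not qualify.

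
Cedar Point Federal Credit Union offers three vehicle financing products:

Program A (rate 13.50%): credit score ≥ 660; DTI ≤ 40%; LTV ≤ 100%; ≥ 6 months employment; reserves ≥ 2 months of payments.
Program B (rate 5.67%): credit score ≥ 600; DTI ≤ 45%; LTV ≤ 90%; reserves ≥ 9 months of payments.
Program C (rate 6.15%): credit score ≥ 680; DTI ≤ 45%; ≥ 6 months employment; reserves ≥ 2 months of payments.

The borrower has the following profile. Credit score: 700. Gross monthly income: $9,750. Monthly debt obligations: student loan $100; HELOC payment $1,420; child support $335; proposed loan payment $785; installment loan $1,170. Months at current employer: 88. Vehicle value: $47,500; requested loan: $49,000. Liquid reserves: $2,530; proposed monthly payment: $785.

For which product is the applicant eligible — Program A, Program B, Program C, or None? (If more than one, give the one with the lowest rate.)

Total debts = (100 + 1,420 + 335 + 785 + 1,170) = 3,810; DTI = 3,810/9,750 = 39.1%.
LTV = 49,000/47,500 = 103.2%.
Reserves = 2,530/785 = 3.2 months.
Program A: score 700 ≥ 660; DTI 39.1% ≤ 40%; LTV 103.2% > 100%; employment 88 ≥ 6 mo; reserves 3.2 ≥ 2 mo → does not qualify.
Program B: score 700 ≥ 600; DTI 39.1% ≤ 45%; LTV 103.2% > 90%; reserves 3.2 < 9 mo → does not qualify.
Program C: score 700 ≥ 680; DTI 39.1% ≤ 45%; employment 88 ≥ 6 mo; reserves 3.2 ≥ 2 mo → qualifies.

Program C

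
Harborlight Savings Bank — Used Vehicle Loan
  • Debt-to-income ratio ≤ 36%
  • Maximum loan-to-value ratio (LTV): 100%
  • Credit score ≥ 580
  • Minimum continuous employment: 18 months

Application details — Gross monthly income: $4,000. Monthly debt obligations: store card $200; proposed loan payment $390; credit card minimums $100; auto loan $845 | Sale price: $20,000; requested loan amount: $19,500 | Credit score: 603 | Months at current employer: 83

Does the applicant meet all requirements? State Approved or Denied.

Denied

Total monthly debts = (200 + 390 + 100 + 845) = 1,535. DTI: 1,535 ÷ 4,000 = 38.4%, exceeds the 36% cap
Loan-to-value = 19,500/20,000 = 97.5% — pass (100% max)
Credit score 603 ≥ 580 (meets)
Employment 83 ≥ 18 months
Fails on DTI.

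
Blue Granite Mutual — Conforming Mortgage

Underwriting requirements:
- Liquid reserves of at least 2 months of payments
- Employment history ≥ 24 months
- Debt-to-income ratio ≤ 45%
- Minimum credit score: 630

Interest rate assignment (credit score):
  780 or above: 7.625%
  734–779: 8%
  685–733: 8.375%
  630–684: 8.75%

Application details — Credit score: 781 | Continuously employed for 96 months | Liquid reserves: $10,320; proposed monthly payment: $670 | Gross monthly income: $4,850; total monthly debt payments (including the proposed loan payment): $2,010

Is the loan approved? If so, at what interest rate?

Credit score 781 ≥ 630 (meets minimum)
DTI: 2,010 ÷ 4,850 = 41.4%, within the 45% cap
Employment 96 ≥ 24 months
Reserves: 10,320 ÷ 670 = 15.4 months (meets 2-month minimum)
All requirements met. Score 781 falls in the 780 or above tier → 7.625%.

Approved at 7.625%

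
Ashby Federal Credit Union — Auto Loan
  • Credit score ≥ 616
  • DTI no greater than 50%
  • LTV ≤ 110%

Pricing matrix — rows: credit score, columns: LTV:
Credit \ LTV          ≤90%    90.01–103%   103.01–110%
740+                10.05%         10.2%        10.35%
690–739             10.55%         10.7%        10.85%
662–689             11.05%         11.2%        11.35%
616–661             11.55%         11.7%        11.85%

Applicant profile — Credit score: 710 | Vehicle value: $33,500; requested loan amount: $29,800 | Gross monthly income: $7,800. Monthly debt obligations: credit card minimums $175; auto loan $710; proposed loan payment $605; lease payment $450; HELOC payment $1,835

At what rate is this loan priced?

10.55%

Credit score 710 ≥ 616; Total monthly debts = (175 + 710 + 605 + 450 + 1,835) = 3,775. DTI = 3,775/7,800 = 48.4% ≤ 50%
LTV = 29,800/33,500 = 89% ≤ 110%
Row: 710 falls in 690–739. Column: 89% falls in ≤90%. Rate = 10.55%.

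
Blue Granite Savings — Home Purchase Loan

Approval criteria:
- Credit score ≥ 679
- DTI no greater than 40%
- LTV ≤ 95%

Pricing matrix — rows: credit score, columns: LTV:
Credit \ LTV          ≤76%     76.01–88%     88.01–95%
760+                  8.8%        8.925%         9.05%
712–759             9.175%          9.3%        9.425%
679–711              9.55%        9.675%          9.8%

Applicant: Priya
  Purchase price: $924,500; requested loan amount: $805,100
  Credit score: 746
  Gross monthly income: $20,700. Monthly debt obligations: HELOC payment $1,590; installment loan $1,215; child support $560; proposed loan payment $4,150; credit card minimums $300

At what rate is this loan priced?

Credit score 746 ≥ 679; Total monthly debts = (1,590 + 1,215 + 560 + 4,150 + 300) = 7,815. DTI: 7,815 ÷ 20,700 = 37.8%, within the 40% cap
LTV: 805,100 ÷ 924,500 = 87.1%, within 95% cap
Score 746 is in the 712–759 band; LTV 87.1% is in the 76.01–88% band → 9.3%.

9.3%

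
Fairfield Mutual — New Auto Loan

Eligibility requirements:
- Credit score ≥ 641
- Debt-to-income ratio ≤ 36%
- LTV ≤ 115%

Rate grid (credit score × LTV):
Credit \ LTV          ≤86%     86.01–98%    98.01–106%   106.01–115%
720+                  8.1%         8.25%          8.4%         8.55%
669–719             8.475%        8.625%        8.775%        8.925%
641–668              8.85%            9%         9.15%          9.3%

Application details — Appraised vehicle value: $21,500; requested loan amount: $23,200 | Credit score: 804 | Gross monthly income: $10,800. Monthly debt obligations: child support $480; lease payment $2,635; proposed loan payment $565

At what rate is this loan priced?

8.55%

Credit score 804 ≥ 641; Total monthly debts = (480 + 2,635 + 565) = 3,680. DTI: 3,680 ÷ 10,800 = 34.1%, within the 36% cap
LTV: 23,200 ÷ 21,500 = 107.9%, within 115% cap
Credit 804 → row 720+; LTV 107.9% → column 106.01–115%. Grid cell → 8.55%.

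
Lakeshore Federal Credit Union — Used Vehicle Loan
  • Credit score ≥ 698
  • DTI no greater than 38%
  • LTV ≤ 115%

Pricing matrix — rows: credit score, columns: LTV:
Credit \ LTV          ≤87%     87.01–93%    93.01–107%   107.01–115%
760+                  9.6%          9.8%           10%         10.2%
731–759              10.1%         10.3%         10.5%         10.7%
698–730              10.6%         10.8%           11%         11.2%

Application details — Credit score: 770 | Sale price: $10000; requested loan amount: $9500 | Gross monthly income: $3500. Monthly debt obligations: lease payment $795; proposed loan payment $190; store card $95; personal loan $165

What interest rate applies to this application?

10%

Credit score 770 ≥ 698; Total monthly debts = (795 + 190 + 95 + 165) = 1,245. DTI: 1,245 ÷ 3,500 = 35.6%, within the 38% cap
LTV: 9,500 ÷ 10,000 = 95%, within 115% cap
Row: 770 falls in 760+. Column: 95% falls in 93.01–107%. Rate = 10%.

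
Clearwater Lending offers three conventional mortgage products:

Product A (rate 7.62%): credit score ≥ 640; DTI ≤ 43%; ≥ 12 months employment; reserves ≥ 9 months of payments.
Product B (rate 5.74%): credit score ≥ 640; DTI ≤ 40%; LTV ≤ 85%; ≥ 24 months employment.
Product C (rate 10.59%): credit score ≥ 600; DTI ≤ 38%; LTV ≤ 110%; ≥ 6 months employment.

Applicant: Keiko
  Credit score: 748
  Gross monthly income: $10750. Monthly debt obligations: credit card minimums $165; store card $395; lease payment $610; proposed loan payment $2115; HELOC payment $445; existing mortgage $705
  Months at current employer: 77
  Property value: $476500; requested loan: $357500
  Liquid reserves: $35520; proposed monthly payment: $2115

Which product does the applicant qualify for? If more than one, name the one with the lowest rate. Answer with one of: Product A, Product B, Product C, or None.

Total debts = (165 + 395 + 610 + 2,115 + 445 + 705) = 4,435; DTI = 4,435/10,750 = 41.3%.
LTV = 357,500/476,500 = 75%.
Reserves = 35,520/2,115 = 16.8 months.
Product A: score 748 ≥ 640; DTI 41.3% ≤ 43%; employment 77 ≥ 12 mo; reserves 16.8 ≥ 9 mo → qualifies.
Product B: score 748 ≥ 640; DTI 41.3% > 40%; LTV 75% ≤ 85%; employment 77 ≥ 24 mo → does not qualify.
Product C: score 748 ≥ 600; DTI 41.3% > 38%; LTV 75% ≤ 110%; employment 77 ≥ 6 mo → does not qualify.

Product A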